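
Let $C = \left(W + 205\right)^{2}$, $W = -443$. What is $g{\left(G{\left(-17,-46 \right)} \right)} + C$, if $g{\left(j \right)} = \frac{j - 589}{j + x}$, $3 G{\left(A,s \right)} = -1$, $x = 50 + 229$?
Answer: $\frac{11838154}{209} \approx 56642.0$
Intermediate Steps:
$x = 279$
$G{\left(A,s \right)} = - \frac{1}{3}$ ($G{\left(A,s \right)} = \frac{1}{3} \left(-1\right) = - \frac{1}{3}$)
$C = 56644$ ($C = \left(-443 + 205\right)^{2} = \left(-238\right)^{2} = 56644$)
$g{\left(j \right)} = \frac{-589 + j}{279 + j}$ ($g{\left(j \right)} = \frac{j - 589}{j + 279} = \frac{-589 + j}{279 + j}$)
$g{\left(G{\left(-17,-46 \right)} \right)} + C = \frac{-589 - \frac{1}{3}}{279 - \frac{1}{3}} + 56644 = \frac{1}{\frac{836}{3}} \left(- \frac{1768}{3}\right) + 56644 = \frac{3}{836} \left(- \frac{1768}{3}\right) + 56644 = - \frac{442}{209} + 56644 = \frac{11838154}{209}$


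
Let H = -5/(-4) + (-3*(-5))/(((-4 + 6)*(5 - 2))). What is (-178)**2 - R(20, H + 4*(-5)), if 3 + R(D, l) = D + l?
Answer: 126733/4 ≈ 31683.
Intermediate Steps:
H = 15/4 (H = -5*(-1/4) + 15/((2*3)) = 5/4 + 15/6 = 5/4 + 15*(1/6) = 5/4 + 5/2 = 15/4 ≈ 3.7500)
R(D, l) = -3 + D + l (R(D, l) = -3 + (D + l) = -3 + D + l)
(-178)**2 - R(20, H + 4*(-5)) = (-178)**2 - (-3 + 20 + (15/4 + 4*(-5))) = 31684 - (-3 + 20 + (15/4 - 20)) = 31684 - (-3 + 20 - 65/4) = 31684 - 1*3/4 = 31684 - 3/4 = 126733/4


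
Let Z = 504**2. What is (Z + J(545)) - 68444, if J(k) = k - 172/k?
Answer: 101433593/545 ≈ 1.8612e+5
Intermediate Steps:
Z = 254016
(Z + J(545)) - 68444 = (254016 + (545 - 172/545)) - 68444 = (254016 + 296853/545) - 68444 = 138735573/545 - 68444 = 101433593/545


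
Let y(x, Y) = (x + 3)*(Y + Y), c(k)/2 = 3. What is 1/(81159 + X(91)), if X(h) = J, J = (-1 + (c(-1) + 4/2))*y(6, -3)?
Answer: 1/80781 ≈ 1.2379e-5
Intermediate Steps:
c(k) = 6 (c(k) = 2*3 = 6)
y(x, Y) = 2*Y*(3 + x) (y(x, Y) = (3 + x)*(2*Y) = 2*Y*(3 + x))
J = -378 (J = (-1 + (6 + 4/2))*(2*(-3)*(3 + 6)) = (-1 + (6 + (½)*4))*(2*(-3)*9) = (-1 + (6 + 2))*(-54) = (-1 + 8)*(-54) = 7*(-54) = -378)
X(h) = -378
1/(81159 + X(91)) = 1/(81159 - 378) = 1/80781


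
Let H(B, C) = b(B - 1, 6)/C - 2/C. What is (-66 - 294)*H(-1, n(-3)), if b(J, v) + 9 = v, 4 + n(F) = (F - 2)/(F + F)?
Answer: -10800/19 ≈ -568.42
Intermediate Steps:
n(F) = -4 + (-2 + F)/(2*F) (n(F) = -4 + (F - 2)/(F + F) = -4 + (-2 + F)/((2*F)) = -4 + (-2 + F)*(1/(2*F)) = -4 + (-2 + F)/(2*F))
b(J, v) = -9 + v
H(B, C) = -5/C (H(B, C) = (-9 + 6)/C - 2/C = -3/C - 2/C = -5/C)
(-66 - 294)*H(-1, n(-3)) = (-66 - 294)*(-5/(-7/2 - 1/(-3))) = -(-1800)/(-7/2 - 1*(-⅓)) = -(-1800)/(-7/2 + ⅓) = -(-1800)/(-19/6) = -(-1800)*(-6)/19 = -360*30/19 = -10800/19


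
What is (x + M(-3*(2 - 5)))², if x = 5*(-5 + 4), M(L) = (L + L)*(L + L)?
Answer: 101761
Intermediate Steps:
M(L) = 4*L² (M(L) = (2*L)*(2*L) = 4*L²)
x = -5 (x = 5*(-1) = -5)
(x + M(-3*(2 - 5)))² = (-5 + 4*(-3*(2 - 5))²)² = (-5 + 4*(-3*(-3))²)² = (-5 + 4*9²)² = (-5 + 4*81)² = (-5 + 324)² = 319² = 101761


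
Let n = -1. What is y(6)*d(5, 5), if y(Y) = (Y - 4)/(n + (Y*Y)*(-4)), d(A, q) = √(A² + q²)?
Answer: -2*√2/29 ≈ -0.097532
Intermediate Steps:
y(Y) = (-4 + Y)/(-1 - 4*Y²) (y(Y) = (Y - 4)/(-1 + (Y*Y)*(-4)) = (-4 + Y)/(-1 + Y²*(-4)) = (-4 + Y)/(-1 - 4*Y²))
y(6)*d(5, 5) = ((4 - 1*6)/(1 + 4*6²))*√(5² + 5²) = ((4 - 6)/(1 + 4*36))*√(25 + 25) = (-2/(1 + 144))*√50 = (-2/145)*(5*√2) = ((1/145)*(-2))*(5*√2) = -2*√2/29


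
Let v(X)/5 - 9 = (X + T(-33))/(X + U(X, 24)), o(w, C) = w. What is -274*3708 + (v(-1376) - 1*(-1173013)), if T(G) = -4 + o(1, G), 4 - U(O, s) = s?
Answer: 219271031/1396 ≈ 1.5707e+5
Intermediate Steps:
U(O, s) = 4 - s
T(G) = -3 (T(G) = -4 + 1 = -3)
v(X) = 45 + 5*(-3 + X)/(-20 + X) (v(X) = 45 + 5*((X - 3)/(X + (4 - 1*24))) = 45 + 5*((-3 + X)/(X + (4 - 24))) = 45 + 5*((-3 + X)/(X - 20)) = 45 + 5*((-3 + X)/(-20 + X)) = 45 + 5*(-3 + X)/(-20 + X))
-274*3708 + (v(-1376) - 1*(-1173013)) = -274*3708 + (5*(-183 + 10*(-1376))/(-20 - 1376) - 1*(-1173013)) = -1015992 + (5*(-183 - 13760)/(-1396) + 1173013) = -1015992 + (5*(-1/1396)*(-13943) + 1173013) = -1015992 + (69715/1396 + 1173013) = -1015992 + 1637595863/1396 = 219271031/1396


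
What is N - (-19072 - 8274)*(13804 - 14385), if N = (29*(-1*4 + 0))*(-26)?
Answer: -15885010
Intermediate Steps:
N = 3016 (N = (29*(-4 + 0))*(-26) = (29*(-4))*(-26) = -116*(-26) = 3016)
N - (-19072 - 8274)*(13804 - 14385) = 3016 - (-19072 - 8274)*(13804 - 14385) = 3016 - (-27346)*(-581) = 3016 - 1*15888026 = 3016 - 15888026 = -15885010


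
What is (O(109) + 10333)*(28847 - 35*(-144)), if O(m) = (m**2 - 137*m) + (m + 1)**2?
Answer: 656763947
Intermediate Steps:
O(m) = m**2 + (1 + m)**2 - 137*m (O(m) = (m**2 - 137*m) + (1 + m)**2 = m**2 + (1 + m)**2 - 137*m)
(O(109) + 10333)*(28847 - 35*(-144)) = ((1 - 135*109 + 2*109**2) + 10333)*(28847 - 35*(-144)) = ((1 - 14715 + 2*11881) + 10333)*(28847 + 5040) = ((1 - 14715 + 23762) + 10333)*33887 = (9048 + 10333)*33887 = 19381*33887 = 656763947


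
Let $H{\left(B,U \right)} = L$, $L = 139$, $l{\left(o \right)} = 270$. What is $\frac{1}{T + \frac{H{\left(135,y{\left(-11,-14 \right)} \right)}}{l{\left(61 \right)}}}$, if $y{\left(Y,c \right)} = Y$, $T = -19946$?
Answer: $- \frac{270}{5385281} \approx -5.0137 \cdot 10^{-5}$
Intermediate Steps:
$H{\left(B,U \right)} = 139$
$\frac{1}{T + \frac{H{\left(135,y{\left(-11,-14 \right)} \right)}}{l{\left(61 \right)}}} = \frac{1}{-19946 + \frac{139}{270}} = \frac{1}{- \frac{5385281}{270}} = - \frac{270}{5385281}$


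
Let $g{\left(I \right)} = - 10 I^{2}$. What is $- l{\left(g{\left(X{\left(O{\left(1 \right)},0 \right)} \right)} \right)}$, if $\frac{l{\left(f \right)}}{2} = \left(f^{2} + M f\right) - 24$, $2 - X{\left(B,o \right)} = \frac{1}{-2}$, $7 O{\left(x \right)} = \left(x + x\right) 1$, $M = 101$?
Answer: $\frac{9721}{2} \approx 4860.5$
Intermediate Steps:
$O{\left(x \right)} = \frac{2 x}{7}$ ($O{\left(x \right)} = \frac{\left(x + x\right) 1}{7} = \frac{2 x 1}{7} = \frac{2 x}{7}$)
$X{\left(B,o \right)} = \frac{5}{2}$ ($X{\left(B,o \right)} = 2 - \frac{1}{-2} = 2 - - \frac{1}{2} = 2 + \frac{1}{2} = \frac{5}{2}$)
$l{\left(f \right)} = -48 + 2 f^{2} + 202 f$ ($l{\left(f \right)} = 2 \left(\left(f^{2} + 101 f\right) - 24\right) = 2 \left(-24 + f^{2} + 101 f\right) = -48 + 2 f^{2} + 202 f$)
$- l{\left(g{\left(X{\left(O{\left(1 \right)},0 \right)} \right)} \right)} = - (-48 + 2 \left(- 10 \left(\frac{5}{2}\right)^{2}\right)^{2} + 202 \left(- 10 \left(\frac{5}{2}\right)^{2}\right)) = - (-48 + 2 \left(\left(-10\right) \frac{25}{4}\right)^{2} + 202 \left(\left(-10\right) \frac{25}{4}\right)) = - (-48 + 2 \left(- \frac{125}{2}\right)^{2} + 202 \left(- \frac{125}{2}\right)) = - (-48 + 2 \cdot \frac{15625}{4} - 12625) = - (-48 + \frac{15625}{2} - 12625) = \left(-1\right) \left(- \frac{9721}{2}\right) = \frac{9721}{2}$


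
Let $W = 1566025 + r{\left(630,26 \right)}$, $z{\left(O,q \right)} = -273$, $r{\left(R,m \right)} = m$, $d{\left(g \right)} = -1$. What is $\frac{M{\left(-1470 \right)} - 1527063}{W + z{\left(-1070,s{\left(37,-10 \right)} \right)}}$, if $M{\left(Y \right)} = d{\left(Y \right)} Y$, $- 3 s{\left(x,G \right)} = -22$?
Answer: $- \frac{508531}{521926} \approx -0.97434$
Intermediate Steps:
$s{\left(x,G \right)} = \frac{22}{3}$ ($s{\left(x,G \right)} = \left(- \frac{1}{3}\right) \left(-22\right) = \frac{22}{3}$)
$W = 1566051$ ($W = 1566025 + 26 = 1566051$)
$M{\left(Y \right)} = - Y$
$\frac{M{\left(-1470 \right)} - 1527063}{W + z{\left(-1070,s{\left(37,-10 \right)} \right)}} = \frac{\left(-1\right) \left(-1470\right) - 1527063}{1566051 - 273} = \frac{1470 - 1527063}{1565778} = \left(-1525593\right) \frac{1}{1565778} = - \frac{508531}{521926}$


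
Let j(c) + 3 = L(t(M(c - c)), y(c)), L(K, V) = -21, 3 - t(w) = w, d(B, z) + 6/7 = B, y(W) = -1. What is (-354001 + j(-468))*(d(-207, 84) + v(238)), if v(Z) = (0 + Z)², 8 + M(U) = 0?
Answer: -19979805475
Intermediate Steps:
M(U) = -8 (M(U) = -8 + 0 = -8)
d(B, z) = -6/7 + B
v(Z) = Z²
t(w) = 3 - w
j(c) = -24 (j(c) = -3 - 21 = -24)
(-354001 + j(-468))*(d(-207, 84) + v(238)) = (-354001 - 24)*((-6/7 - 207) + 238²) = -354025*(-1455/7 + 56644) = -354025*395053/7 = -19979805475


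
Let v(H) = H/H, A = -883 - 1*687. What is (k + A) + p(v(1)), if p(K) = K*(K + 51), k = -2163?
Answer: -3681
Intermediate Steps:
A = -1570 (A = -883 - 687 = -1570)
v(H) = 1
p(K) = K*(51 + K)
(k + A) + p(v(1)) = (-2163 - 1570) + 1*(51 + 1) = -3733 + 1*52 = -3733 + 52 = -3681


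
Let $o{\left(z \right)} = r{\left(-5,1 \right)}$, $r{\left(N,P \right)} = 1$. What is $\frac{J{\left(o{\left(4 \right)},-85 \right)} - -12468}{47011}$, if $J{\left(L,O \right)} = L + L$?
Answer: $\frac{12470}{47011} \approx 0.26526$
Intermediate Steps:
$o{\left(z \right)} = 1$
$J{\left(L,O \right)} = 2 L$
$\frac{J{\left(o{\left(4 \right)},-85 \right)} - -12468}{47011} = \frac{2 \cdot 1 - -12468}{47011} = \left(2 + 12468\right) \frac{1}{47011} = 12470 \cdot \frac{1}{47011} = \frac{12470}{47011}$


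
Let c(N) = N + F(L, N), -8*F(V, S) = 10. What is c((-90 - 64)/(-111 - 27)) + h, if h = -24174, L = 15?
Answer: -6672061/276 ≈ -24174.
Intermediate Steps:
F(V, S) = -5/4 (F(V, S) = -1/8*10 = -5/4)
c(N) = -5/4 + N (c(N) = N - 5/4 = -5/4 + N)
c((-90 - 64)/(-111 - 27)) + h = (-5/4 + (-90 - 64)/(-111 - 27)) - 24174 = (-5/4 - 154/(-138)) - 24174 = (-5/4 - 154*(-1/138)) - 24174 = (-5/4 + 77/69) - 24174 = -37/276 - 24174 = -6672061/276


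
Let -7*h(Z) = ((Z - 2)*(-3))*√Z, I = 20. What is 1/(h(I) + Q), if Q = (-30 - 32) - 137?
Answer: -9751/1882129 - 756*√5/1882129 ≈ -0.0060790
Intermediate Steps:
Q = -199 (Q = -62 - 137 = -199)
h(Z) = -√Z*(6 - 3*Z)/7 (h(Z) = -(Z - 2)*(-3)*√Z/7 = -(-2 + Z)*(-3)*√Z/7 = -(6 - 3*Z)*√Z/7 = -√Z*(6 - 3*Z)/7)
1/(h(I) + Q) = 1/(3*√20*(-2 + 20)/7 - 199) = 1/((3/7)*(2*√5)*18 - 199) = 1/(108*√5/7 - 199) = 1/(-199 + 108*√5/7)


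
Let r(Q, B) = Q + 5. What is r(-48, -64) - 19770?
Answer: -19813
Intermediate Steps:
r(Q, B) = 5 + Q
r(-48, -64) - 19770 = (5 - 48) - 19770 = -43 - 19770 = -19813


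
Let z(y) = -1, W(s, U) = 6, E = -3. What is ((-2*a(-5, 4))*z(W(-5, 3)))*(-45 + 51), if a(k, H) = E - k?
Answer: 24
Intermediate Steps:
a(k, H) = -3 - k
((-2*a(-5, 4))*z(W(-5, 3)))*(-45 + 51) = (-2*(-3 - 1*(-5))*(-1))*(-45 + 51) = (-2*(-3 + 5)*(-1))*6 = (-2*2*(-1))*6 = -4*(-1)*6 = 4*6 = 24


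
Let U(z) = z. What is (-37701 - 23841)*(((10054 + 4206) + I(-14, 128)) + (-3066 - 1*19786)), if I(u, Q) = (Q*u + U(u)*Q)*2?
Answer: 969901920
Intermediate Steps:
I(u, Q) = 4*Q*u (I(u, Q) = (Q*u + u*Q)*2 = (Q*u + Q*u)*2 = (2*Q*u)*2 = 4*Q*u)
(-37701 - 23841)*(((10054 + 4206) + I(-14, 128)) + (-3066 - 1*19786)) = (-37701 - 23841)*(((10054 + 4206) + 4*128*(-14)) + (-3066 - 1*19786)) = -61542*((14260 - 7168) + (-3066 - 19786)) = -61542*(7092 - 22852) = -61542*(-15760) = 969901920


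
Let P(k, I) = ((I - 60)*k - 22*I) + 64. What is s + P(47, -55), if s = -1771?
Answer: -5902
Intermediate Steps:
P(k, I) = 64 - 22*I + k*(-60 + I) (P(k, I) = ((-60 + I)*k - 22*I) + 64 = (k*(-60 + I) - 22*I) + 64 = (-22*I + k*(-60 + I)) + 64 = 64 - 22*I + k*(-60 + I))
s + P(47, -55) = -1771 + (64 - 60*47 - 22*(-55) - 55*47) = -1771 + (64 - 2820 + 1210 - 2585) = -1771 - 4131 = -5902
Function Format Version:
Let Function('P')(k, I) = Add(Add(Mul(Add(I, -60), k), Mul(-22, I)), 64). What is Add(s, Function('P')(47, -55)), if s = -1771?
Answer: -5902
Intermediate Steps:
Function('P')(k, I) = Add(64, Mul(-22, I), Mul(k, Add(-60, I))) (Function('P')(k, I) = Add(Add(Mul(Add(-60, I), k), Mul(-22, I)), 64) = Add(Add(Mul(k, Add(-60, I)), Mul(-22, I)), 64) = Add(Add(Mul(-22, I), Mul(k, Add(-60, I))), 64) = Add(64, Mul(-22, I), Mul(k, Add(-60, I))))
Add(s, Function('P')(47, -55)) = Add(-1771, Add(64, Mul(-60, 47), Mul(-22, -55), Mul(-55, 47))) = Add(-1771, Add(64, -2820, 1210, -2585)) = Add(-1771, -4131) = -5902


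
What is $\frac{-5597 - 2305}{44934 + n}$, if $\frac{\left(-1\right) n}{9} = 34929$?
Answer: $\frac{2634}{89809} \approx 0.029329$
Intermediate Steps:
$n = -314361$ ($n = \left(-9\right) 34929 = -314361$)
$\frac{-5597 - 2305}{44934 + n} = \frac{-5597 - 2305}{44934 - 314361} = - \frac{7902}{-269427} = \left(-7902\right) \left(- \frac{1}{269427}\right) = \frac{2634}{89809}$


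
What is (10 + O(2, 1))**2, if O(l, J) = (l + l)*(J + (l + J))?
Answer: 676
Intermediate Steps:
O(l, J) = 2*l*(l + 2*J) (O(l, J) = (2*l)*(J + (J + l)) = (2*l)*(l + 2*J) = 2*l*(l + 2*J))
(10 + O(2, 1))**2 = (10 + 2*2*(2 + 2*1))**2 = (10 + 2*2*(2 + 2))**2 = (10 + 2*2*4)**2 = (10 + 16)**2 = 26**2 = 676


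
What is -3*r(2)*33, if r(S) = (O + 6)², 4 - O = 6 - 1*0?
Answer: -1584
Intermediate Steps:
O = -2 (O = 4 - (6 - 1*0) = 4 - (6 + 0) = 4 - 1*6 = 4 - 6 = -2)
r(S) = 16 (r(S) = (-2 + 6)² = 4² = 16)
-3*r(2)*33 = -3*16*33 = -48*33 = -1584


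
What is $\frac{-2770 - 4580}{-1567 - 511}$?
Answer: $\frac{3675}{1039} \approx 3.5371$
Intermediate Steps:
$\frac{-2770 - 4580}{-1567 - 511} = - \frac{7350}{-2078} = \left(-7350\right) \left(- \frac{1}{2078}\right) = \frac{3675}{1039}$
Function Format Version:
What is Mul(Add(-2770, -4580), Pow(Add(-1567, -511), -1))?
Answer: Rational(3675, 1039) ≈ 3.5371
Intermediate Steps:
Mul(Add(-2770, -4580), Pow(Add(-1567, -511), -1)) = Mul(-7350, Pow(-2078, -1)) = Mul(-7350, Rational(-1, 2078)) = Rational(3675, 1039)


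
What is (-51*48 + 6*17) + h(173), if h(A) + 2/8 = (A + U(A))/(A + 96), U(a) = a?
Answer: -2523181/1076 ≈ -2345.0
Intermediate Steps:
h(A) = -¼ + 2*A/(96 + A) (h(A) = -¼ + (A + A)/(A + 96) = -¼ + (2*A)/(96 + A) = -¼ + 2*A/(96 + A))
(-51*48 + 6*17) + h(173) = (-51*48 + 6*17) + (-96 + 7*173)/(4*(96 + 173)) = (-2448 + 102) + (¼)*(-96 + 1211)/269 = -2346 + (¼)*(1/269)*1115 = -2346 + 1115/1076 = -2523181/1076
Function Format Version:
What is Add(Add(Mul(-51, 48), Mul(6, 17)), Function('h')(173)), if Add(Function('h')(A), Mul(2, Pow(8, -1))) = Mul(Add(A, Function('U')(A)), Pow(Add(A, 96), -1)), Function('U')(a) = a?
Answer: Rational(-2523181, 1076) ≈ -2345.0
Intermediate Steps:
Function('h')(A) = Add(Rational(-1, 4), Mul(2, A, Pow(Add(96, A), -1))) (Function('h')(A) = Add(Rational(-1, 4), Mul(Add(A, A), Pow(Add(A, 96), -1))) = Add(Rational(-1, 4), Mul(Mul(2, A), Pow(Add(96, A), -1))) = Add(Rational(-1, 4), Mul(2, A, Pow(Add(96, A), -1))))
Add(Add(Mul(-51, 48), Mul(6, 17)), Function('h')(173)) = Add(Add(Mul(-51, 48), Mul(6, 17)), Mul(Rational(1, 4), Pow(Add(96, 173), -1), Add(-96, Mul(7, 173)))) = Add(Add(-2448, 102), Mul(Rational(1, 4), Pow(269, -1), Add(-96, 1211))) = Add(-2346, Mul(Rational(1, 4), Rational(1, 269), 1115)) = Add(-2346, Rational(1115, 1076)) = Rational(-2523181, 1076)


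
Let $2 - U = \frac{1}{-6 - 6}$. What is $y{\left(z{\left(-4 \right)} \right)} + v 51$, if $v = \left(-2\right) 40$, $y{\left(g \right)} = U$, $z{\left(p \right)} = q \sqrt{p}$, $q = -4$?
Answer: $- \frac{48935}{12} \approx -4077.9$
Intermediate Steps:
$U = \frac{25}{12}$ ($U = 2 - \frac{1}{-6 - 6} = 2 - \frac{1}{-12} = 2 - - \frac{1}{12} = 2 + \frac{1}{12} = \frac{25}{12} \approx 2.0833$)
$z{\left(p \right)} = - 4 \sqrt{p}$
$y{\left(g \right)} = \frac{25}{12}$
$v = -80$
$y{\left(z{\left(-4 \right)} \right)} + v 51 = \frac{25}{12} - 4080 = - \frac{48935}{12}$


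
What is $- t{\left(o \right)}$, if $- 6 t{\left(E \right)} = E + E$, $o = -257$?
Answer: $- \frac{257}{3} \approx -85.667$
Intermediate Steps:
$t{\left(E \right)} = - \frac{E}{3}$ ($t{\left(E \right)} = - \frac{E + E}{6} = - \frac{2 E}{6} = - \frac{E}{3}$)
$- t{\left(o \right)} = - \frac{\left(-1\right) \left(-257\right)}{3} = \left(-1\right) \frac{257}{3} = - \frac{257}{3}$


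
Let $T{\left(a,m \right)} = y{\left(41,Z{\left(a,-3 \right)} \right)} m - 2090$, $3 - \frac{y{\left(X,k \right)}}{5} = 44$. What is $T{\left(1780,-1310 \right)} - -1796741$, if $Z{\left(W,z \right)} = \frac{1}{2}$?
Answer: $2063201$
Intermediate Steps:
$Z{\left(W,z \right)} = \frac{1}{2}$
$y{\left(X,k \right)} = -205$ ($y{\left(X,k \right)} = 15 - 220 = -205$)
$T{\left(a,m \right)} = -2090 - 205 m$ ($T{\left(a,m \right)} = - 205 m - 2090 = -2090 - 205 m$)
$T{\left(1780,-1310 \right)} - -1796741 = \left(-2090 - -268550\right) - -1796741 = \left(-2090 + 268550\right) + 1796741 = 266460 + 1796741 = 2063201$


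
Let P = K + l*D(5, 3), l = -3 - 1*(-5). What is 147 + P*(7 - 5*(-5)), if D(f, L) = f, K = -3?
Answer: 371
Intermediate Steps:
l = 2 (l = -3 + 5 = 2)
P = 7 (P = -3 + 2*5 = -3 + 10 = 7)
147 + P*(7 - 5*(-5)) = 147 + 7*(7 - 5*(-5)) = 147 + 7*(7 + 25) = 147 + 7*32 = 147 + 224 = 371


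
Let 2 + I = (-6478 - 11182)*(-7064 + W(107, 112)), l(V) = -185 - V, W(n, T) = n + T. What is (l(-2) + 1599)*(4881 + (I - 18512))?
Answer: 171150598872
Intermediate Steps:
W(n, T) = T + n
I = 120882698 (I = -2 + (-6478 - 11182)*(-7064 + (112 + 107)) = -2 - 17660*(-7064 + 219) = -2 - 17660*(-6845) = -2 + 120882700 = 120882698)
(l(-2) + 1599)*(4881 + (I - 18512)) = ((-185 - 1*(-2)) + 1599)*(4881 + (120882698 - 18512)) = ((-185 + 2) + 1599)*(4881 + 120864186) = (-183 + 1599)*120869067 = 1416*120869067 = 171150598872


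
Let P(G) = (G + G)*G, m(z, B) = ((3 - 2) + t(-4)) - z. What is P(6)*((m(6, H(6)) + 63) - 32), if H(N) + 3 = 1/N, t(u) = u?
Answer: 1584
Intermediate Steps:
H(N) = -3 + 1/N
m(z, B) = -3 - z (m(z, B) = ((3 - 2) - 4) - z = (1 - 4) - z = -3 - z)
P(G) = 2*G² (P(G) = (2*G)*G = 2*G²)
P(6)*((m(6, H(6)) + 63) - 32) = (2*6²)*(((-3 - 1*6) + 63) - 32) = (2*36)*(((-3 - 6) + 63) - 32) = 72*((-9 + 63) - 32) = 72*(54 - 32) = 72*22 = 1584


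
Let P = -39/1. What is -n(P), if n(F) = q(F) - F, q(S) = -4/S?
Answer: -1525/39 ≈ -39.103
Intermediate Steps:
P = -39 (P = -39*1 = -39)
n(F) = -F - 4/F (n(F) = -4/F - F = -F - 4/F)
-n(P) = -(-1*(-39) - 4/(-39)) = -(39 - 4*(-1/39)) = -(39 + 4/39) = -1*1525/39 = -1525/39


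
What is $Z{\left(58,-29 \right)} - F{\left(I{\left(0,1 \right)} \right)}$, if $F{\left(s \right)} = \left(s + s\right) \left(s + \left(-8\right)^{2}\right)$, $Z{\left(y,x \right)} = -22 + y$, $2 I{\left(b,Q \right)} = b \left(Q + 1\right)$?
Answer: $36$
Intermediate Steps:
$I{\left(b,Q \right)} = \frac{b \left(1 + Q\right)}{2}$ ($I{\left(b,Q \right)} = \frac{b \left(Q + 1\right)}{2} = \frac{b \left(1 + Q\right)}{2}$)
$F{\left(s \right)} = 2 s \left(64 + s\right)$ ($F{\left(s \right)} = 2 s \left(s + 64\right) = 2 s \left(64 + s\right)$)
$Z{\left(58,-29 \right)} - F{\left(I{\left(0,1 \right)} \right)} = \left(-22 + 58\right) - 2 \cdot \frac{1}{2} \cdot 0 \left(1 + 1\right) \left(64 + \frac{1}{2} \cdot 0 \left(1 + 1\right)\right) = 36 - 2 \cdot \frac{1}{2} \cdot 0 \cdot 2 \left(64 + \frac{1}{2} \cdot 0 \cdot 2\right) = 36 - 2 \cdot 0 \left(64 + 0\right) = 36 - 2 \cdot 0 \cdot 64 = 36 - 0 = 36 + 0 = 36$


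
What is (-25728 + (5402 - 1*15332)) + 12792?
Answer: -22866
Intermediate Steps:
(-25728 + (5402 - 1*15332)) + 12792 = (-25728 + (5402 - 15332)) + 12792 = (-25728 - 9930) + 12792 = -35658 + 12792 = -22866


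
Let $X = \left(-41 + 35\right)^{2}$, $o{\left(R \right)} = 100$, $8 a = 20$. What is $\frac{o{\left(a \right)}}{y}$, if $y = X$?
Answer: $\frac{25}{9} \approx 2.7778$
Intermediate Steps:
$a = \frac{5}{2}$ ($a = \frac{1}{8} \cdot 20 = \frac{5}{2} \approx 2.5$)
$X = 36$ ($X = \left(-6\right)^{2} = 36$)
$y = 36$
$\frac{o{\left(a \right)}}{y} = \frac{100}{36} = 100 \cdot \frac{1}{36} = \frac{25}{9}$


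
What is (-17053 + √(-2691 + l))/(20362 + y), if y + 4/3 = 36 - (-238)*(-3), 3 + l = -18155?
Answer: -51159/59048 + 3*I*√20849/59048 ≈ -0.8664 + 0.007336*I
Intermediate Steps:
l = -18158 (l = -3 - 18155 = -18158)
y = -2038/3 (y = -4/3 + (36 - (-238)*(-3)) = -4/3 + (36 - 34*21) = -4/3 + (36 - 714) = -4/3 - 678 = -2038/3 ≈ -679.33)
(-17053 + √(-2691 + l))/(20362 + y) = (-17053 + √(-2691 - 18158))/(20362 - 2038/3) = (-17053 + √(-20849))/(59048/3) = (-17053 + I*√20849)*(3/59048) = -51159/59048 + 3*I*√20849/59048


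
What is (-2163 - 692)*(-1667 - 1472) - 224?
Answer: 8961621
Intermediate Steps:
(-2163 - 692)*(-1667 - 1472) - 224 = -2855*(-3139) - 224 = 8961845 - 224 = 8961621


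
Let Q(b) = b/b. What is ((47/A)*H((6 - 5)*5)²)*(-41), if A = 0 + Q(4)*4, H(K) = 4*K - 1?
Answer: -695647/4 ≈ -1.7391e+5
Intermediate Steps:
Q(b) = 1
H(K) = -1 + 4*K
A = 4 (A = 0 + 1*4 = 0 + 4 = 4)
((47/A)*H((6 - 5)*5)²)*(-41) = ((47/4)*(-1 + 4*((6 - 5)*5))²)*(-41) = ((47*(¼))*(-1 + 4*(1*5))²)*(-41) = (47*(-1 + 4*5)²/4)*(-41) = (47*(-1 + 20)²/4)*(-41) = ((47/4)*19²)*(-41) = ((47/4)*361)*(-41) = (16967/4)*(-41) = -695647/4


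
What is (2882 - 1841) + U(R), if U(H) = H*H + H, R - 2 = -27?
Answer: 1641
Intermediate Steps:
R = -25 (R = 2 - 27 = -25)
U(H) = H + H² (U(H) = H² + H = H + H²)
(2882 - 1841) + U(R) = (2882 - 1841) - 25*(1 - 25) = 1041 - 25*(-24) = 1041 + 600 = 1641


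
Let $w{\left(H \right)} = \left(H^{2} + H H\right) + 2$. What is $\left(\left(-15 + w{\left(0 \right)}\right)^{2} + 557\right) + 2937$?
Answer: $3663$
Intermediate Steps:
$w{\left(H \right)} = 2 + 2 H^{2}$ ($w{\left(H \right)} = \left(H^{2} + H^{2}\right) + 2 = 2 H^{2} + 2 = 2 + 2 H^{2}$)
$\left(\left(-15 + w{\left(0 \right)}\right)^{2} + 557\right) + 2937 = \left(\left(-15 + \left(2 + 2 \cdot 0^{2}\right)\right)^{2} + 557\right) + 2937 = \left(\left(-15 + \left(2 + 2 \cdot 0\right)\right)^{2} + 557\right) + 2937 = \left(\left(-15 + \left(2 + 0\right)\right)^{2} + 557\right) + 2937 = \left(\left(-15 + 2\right)^{2} + 557\right) + 2937 = \left(\left(-13\right)^{2} + 557\right) + 2937 = \left(169 + 557\right) + 2937 = 726 + 2937 = 3663$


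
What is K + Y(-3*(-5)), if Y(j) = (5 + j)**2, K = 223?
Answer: 623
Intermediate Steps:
K + Y(-3*(-5)) = 223 + (5 - 3*(-5))**2 = 223 + (5 + 15)**2 = 223 + 20**2 = 223 + 400 = 623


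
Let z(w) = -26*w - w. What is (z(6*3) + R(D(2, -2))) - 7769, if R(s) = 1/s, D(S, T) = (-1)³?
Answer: -8256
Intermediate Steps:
D(S, T) = -1
z(w) = -27*w
(z(6*3) + R(D(2, -2))) - 7769 = (-162*3 + 1/(-1)) - 7769 = (-27*18 - 1) - 7769 = (-486 - 1) - 7769 = -487 - 7769 = -8256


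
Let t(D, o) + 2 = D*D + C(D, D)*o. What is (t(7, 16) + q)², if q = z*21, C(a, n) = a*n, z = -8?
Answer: 439569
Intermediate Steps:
q = -168 (q = -8*21 = -168)
t(D, o) = -2 + D² + o*D² (t(D, o) = -2 + (D*D + (D*D)*o) = -2 + (D² + D²*o) = -2 + (D² + o*D²) = -2 + D² + o*D²)
(t(7, 16) + q)² = ((-2 + 7² + 16*7²) - 168)² = ((-2 + 49 + 16*49) - 168)² = ((-2 + 49 + 784) - 168)² = (831 - 168)² = 663² = 439569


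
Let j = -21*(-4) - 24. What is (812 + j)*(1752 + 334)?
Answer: 1818992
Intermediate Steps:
j = 60 (j = 84 - 24 = 60)
(812 + j)*(1752 + 334) = (812 + 60)*(1752 + 334) = 872*2086 = 1818992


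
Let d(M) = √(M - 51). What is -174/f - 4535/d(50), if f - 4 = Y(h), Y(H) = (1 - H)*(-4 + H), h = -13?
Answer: 29/39 + 4535*I ≈ 0.74359 + 4535.0*I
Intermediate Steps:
d(M) = √(-51 + M)
f = -234 (f = 4 + (-4 - 1*(-13)² + 5*(-13)) = 4 + (-4 - 1*169 - 65) = 4 + (-4 - 169 - 65) = 4 - 238 = -234)
-174/f - 4535/d(50) = -174/(-234) - 4535/√(-51 + 50) = -174*(-1/234) - 4535*(-I) = 29/39 - 4535*(-I) = 29/39 - (-4535)*I = 29/39 + 4535*I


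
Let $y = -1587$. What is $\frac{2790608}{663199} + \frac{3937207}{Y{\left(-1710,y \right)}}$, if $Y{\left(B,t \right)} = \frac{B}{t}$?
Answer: $\frac{1381300863853657}{378023430} \approx 3.654 \cdot 10^{6}$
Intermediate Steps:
$\frac{2790608}{663199} + \frac{3937207}{Y{\left(-1710,y \right)}} = \frac{2790608}{663199} + \frac{3937207}{\left(-1710\right) \frac{1}{-1587}} = 2790608 \cdot \frac{1}{663199} + \frac{3937207}{\left(-1710\right) \left(- \frac{1}{1587}\right)} = \frac{2790608}{663199} + \frac{3937207}{\frac{570}{529}} = \frac{2790608}{663199} + 3937207 \cdot \frac{529}{570} = \frac{2790608}{663199} + \frac{2082782503}{570} = \frac{1381300863853657}{378023430}$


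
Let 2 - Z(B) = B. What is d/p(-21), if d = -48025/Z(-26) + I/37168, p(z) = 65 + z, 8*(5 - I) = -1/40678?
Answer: -145219895389353/3725370643456 ≈ -38.981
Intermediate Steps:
Z(B) = 2 - B
I = 1627121/325424 (I = 5 - (-1)/(8*40678) = 5 - 1/8*(-1/40678) = 5 + 1/325424 = 1627121/325424 ≈ 5.0000)
d = -145219895389353/84667514624 (d = -48025/(2 - 1*(-26)) + (1627121/325424)/37168 = -48025/(2 + 26) + (1627121/325424)*(1/37168) = -48025/28 + 1627121/12095359232 = -145219895389353/84667514624 ≈ -1715.2)
d/p(-21) = -145219895389353/(84667514624*(65 - 21)) = -145219895389353/84667514624/44 = -145219895389353/84667514624*1/44 = -145219895389353/3725370643456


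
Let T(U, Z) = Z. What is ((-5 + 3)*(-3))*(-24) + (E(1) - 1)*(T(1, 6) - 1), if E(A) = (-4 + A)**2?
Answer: -104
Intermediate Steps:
((-5 + 3)*(-3))*(-24) + (E(1) - 1)*(T(1, 6) - 1) = ((-5 + 3)*(-3))*(-24) + ((-4 + 1)**2 - 1)*(6 - 1) = -2*(-3)*(-24) + ((-3)**2 - 1)*5 = 6*(-24) + (9 - 1)*5 = -144 + 8*5 = -144 + 40 = -104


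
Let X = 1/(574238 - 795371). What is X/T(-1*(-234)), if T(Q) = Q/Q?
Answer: -1/221133 ≈ -4.5222e-6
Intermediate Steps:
T(Q) = 1
X = -1/221133 (X = 1/(-221133) = -1/221133 ≈ -4.5222e-6)
X/T(-1*(-234)) = -1/221133/1 = -1/221133*1 = -1/221133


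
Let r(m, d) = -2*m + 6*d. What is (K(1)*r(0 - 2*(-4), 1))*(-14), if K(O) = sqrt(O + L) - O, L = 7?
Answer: -140 + 280*sqrt(2) ≈ 255.98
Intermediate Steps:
K(O) = sqrt(7 + O) - O (K(O) = sqrt(O + 7) - O = sqrt(7 + O) - O)
(K(1)*r(0 - 2*(-4), 1))*(-14) = ((sqrt(7 + 1) - 1*1)*(-2*(0 - 2*(-4)) + 6*1))*(-14) = ((sqrt(8) - 1)*(-2*(0 + 8) + 6))*(-14) = ((2*sqrt(2) - 1)*(-2*8 + 6))*(-14) = ((-1 + 2*sqrt(2))*(-16 + 6))*(-14) = ((-1 + 2*sqrt(2))*(-10))*(-14) = (10 - 20*sqrt(2))*(-14) = -140 + 280*sqrt(2)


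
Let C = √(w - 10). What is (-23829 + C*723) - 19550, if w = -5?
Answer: -43379 + 723*I*√15 ≈ -43379.0 + 2800.2*I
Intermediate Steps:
C = I*√15 (C = √(-5 - 10) = √(-15) = I*√15 ≈ 3.873*I)
(-23829 + C*723) - 19550 = (-23829 + (I*√15)*723) - 19550 = (-23829 + 723*I*√15) - 19550 = -43379 + 723*I*√15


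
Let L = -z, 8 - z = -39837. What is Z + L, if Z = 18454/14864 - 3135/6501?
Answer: -58336112201/1464104 ≈ -39844.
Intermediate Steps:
z = 39845 (z = 8 - 1*(-39837) = 8 + 39837 = 39845)
Z = 1111679/1464104 (Z = 18454*(1/14864) - 3135*1/6501 = 9227/7432 - 95/197 = 1111679/1464104 ≈ 0.75929)
L = -39845 (L = -1*39845 = -39845)
Z + L = 1111679/1464104 - 39845 = -58336112201/1464104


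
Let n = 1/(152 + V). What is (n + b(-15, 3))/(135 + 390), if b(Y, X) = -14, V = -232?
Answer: -1121/42000 ≈ -0.026690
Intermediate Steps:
n = -1/80 (n = 1/(152 - 232) = 1/(-80) = -1/80 ≈ -0.012500)
(n + b(-15, 3))/(135 + 390) = (-1/80 - 14)/(135 + 390) = -1121/80/525 = -1121/80*1/525 = -1121/42000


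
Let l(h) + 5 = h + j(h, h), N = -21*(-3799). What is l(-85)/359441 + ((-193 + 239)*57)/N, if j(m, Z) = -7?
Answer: 311571913/9558614513 ≈ 0.032596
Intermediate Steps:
N = 79779
l(h) = -12 + h (l(h) = -5 + (h - 7) = -5 + (-7 + h) = -12 + h)
l(-85)/359441 + ((-193 + 239)*57)/N = (-12 - 85)/359441 + ((-193 + 239)*57)/79779 = -97*1/359441 + (46*57)*(1/79779) = -97/359441 + 2622*(1/79779) = -97/359441 + 874/26593 = 311571913/9558614513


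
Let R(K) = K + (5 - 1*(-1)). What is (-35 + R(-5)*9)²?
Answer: 676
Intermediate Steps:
R(K) = 6 + K (R(K) = K + (5 + 1) = K + 6 = 6 + K)
(-35 + R(-5)*9)² = (-35 + (6 - 5)*9)² = (-35 + 1*9)² = (-35 + 9)² = (-26)² = 676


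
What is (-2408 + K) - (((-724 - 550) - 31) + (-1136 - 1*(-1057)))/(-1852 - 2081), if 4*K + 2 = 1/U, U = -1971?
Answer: -8299237139/3445308 ≈ -2408.9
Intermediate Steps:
K = -3943/7884 (K = -½ + (¼)/(-1971) = -½ + (¼)*(-1/1971) = -½ - 1/7884 = -3943/7884 ≈ -0.50013)
(-2408 + K) - (((-724 - 550) - 31) + (-1136 - 1*(-1057)))/(-1852 - 2081) = (-2408 - 3943/7884) - (((-724 - 550) - 31) + (-1136 - 1*(-1057)))/(-1852 - 2081) = -18988615/7884 - ((-1274 - 31) + (-1136 + 1057))/(-3933) = -18988615/7884 - (-1305 - 79)*(-1)/3933 = -18988615/7884 - (-1384)*(-1)/3933 = -18988615/7884 - 1*1384/3933 = -18988615/7884 - 1384/3933 = -8299237139/3445308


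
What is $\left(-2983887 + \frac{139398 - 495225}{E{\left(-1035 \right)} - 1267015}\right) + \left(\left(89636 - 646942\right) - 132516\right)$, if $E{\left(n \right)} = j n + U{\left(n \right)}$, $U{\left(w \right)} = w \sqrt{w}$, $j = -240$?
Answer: $\frac{- 11406866445 \sqrt{115} + 3742094737208 i}{5 \left(- 203723 i + 621 \sqrt{115}\right)} \approx -3.6737 \cdot 10^{6} - 0.011383 i$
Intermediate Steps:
$U{\left(w \right)} = w^{\frac{3}{2}}$
$E{\left(n \right)} = n^{\frac{3}{2}} - 240 n$ ($E{\left(n \right)} = - 240 n + n^{\frac{3}{2}} = n^{\frac{3}{2}} - 240 n$)
$\left(-2983887 + \frac{139398 - 495225}{E{\left(-1035 \right)} - 1267015}\right) + \left(\left(89636 - 646942\right) - 132516\right) = \left(-2983887 + \frac{139398 - 495225}{\left(\left(-1035\right)^{\frac{3}{2}} - -248400\right) - 1267015}\right) + \left(\left(89636 - 646942\right) - 132516\right) = \left(-2983887 - \frac{355827}{\left(- 3105 i \sqrt{115} + 248400\right) - 1267015}\right) - 689822 = \left(-2983887 - \frac{355827}{\left(248400 - 3105 i \sqrt{115}\right) - 1267015}\right) - 689822 = \left(-2983887 - \frac{355827}{-1018615 - 3105 i \sqrt{115}}\right) - 689822 = -3673709 - \frac{355827}{-1018615 - 3105 i \sqrt{115}}$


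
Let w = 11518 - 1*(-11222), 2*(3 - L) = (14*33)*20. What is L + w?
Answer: 18123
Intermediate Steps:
L = -4617 (L = 3 - 14*33*20/2 = 3 - 231*20 = 3 - ½*9240 = 3 - 4620 = -4617)
w = 22740 (w = 11518 + 11222 = 22740)
L + w = -4617 + 22740 = 18123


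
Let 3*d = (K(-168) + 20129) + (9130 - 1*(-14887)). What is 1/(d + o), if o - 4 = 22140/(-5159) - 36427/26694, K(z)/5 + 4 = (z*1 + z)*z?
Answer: 137714346/14981532007543 ≈ 9.1923e-6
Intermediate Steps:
K(z) = -20 + 10*z**2 (K(z) = -20 + 5*((z*1 + z)*z) = -20 + 5*((z + z)*z) = -20 + 5*((2*z)*z) = -20 + 5*(2*z**2) = -20 + 10*z**2)
d = 326366/3 (d = (((-20 + 10*(-168)**2) + 20129) + (9130 - 1*(-14887)))/3 = (((-20 + 10*28224) + 20129) + (9130 + 14887))/3 = (((-20 + 282240) + 20129) + 24017)/3 = ((282220 + 20129) + 24017)/3 = (302349 + 24017)/3 = (1/3)*326366 = 326366/3 ≈ 1.0879e+5)
o = -228074669/137714346 (o = 4 + (22140/(-5159) - 36427/26694) = 4 + (22140*(-1/5159) - 36427*1/26694) = 4 + (-22140/5159 - 36427/26694) = 4 - 778932053/137714346 = -228074669/137714346 ≈ -1.6561)
1/(d + o) = 1/(326366/3 - 228074669/137714346) = 1/(14981532007543/137714346) = 137714346/14981532007543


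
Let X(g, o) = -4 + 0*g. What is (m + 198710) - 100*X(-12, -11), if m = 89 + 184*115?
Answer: 220359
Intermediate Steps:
X(g, o) = -4 (X(g, o) = -4 + 0 = -4)
m = 21249 (m = 89 + 21160 = 21249)
(m + 198710) - 100*X(-12, -11) = (21249 + 198710) - 100*(-4) = 219959 + 400 = 220359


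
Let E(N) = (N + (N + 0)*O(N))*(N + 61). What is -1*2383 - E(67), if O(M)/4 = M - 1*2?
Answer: -2240719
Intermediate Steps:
O(M) = -8 + 4*M (O(M) = 4*(M - 1*2) = 4*(M - 2) = 4*(-2 + M) = -8 + 4*M)
E(N) = (61 + N)*(N + N*(-8 + 4*N)) (E(N) = (N + (N + 0)*(-8 + 4*N))*(N + 61) = (N + N*(-8 + 4*N))*(61 + N) = (61 + N)*(N + N*(-8 + 4*N)))
-1*2383 - E(67) = -1*2383 - 67*(-427 + 4*67² + 237*67) = -2383 - 67*(-427 + 4*4489 + 15879) = -2383 - 67*(-427 + 17956 + 15879) = -2383 - 67*33408 = -2383 - 1*2238336 = -2383 - 2238336 = -2240719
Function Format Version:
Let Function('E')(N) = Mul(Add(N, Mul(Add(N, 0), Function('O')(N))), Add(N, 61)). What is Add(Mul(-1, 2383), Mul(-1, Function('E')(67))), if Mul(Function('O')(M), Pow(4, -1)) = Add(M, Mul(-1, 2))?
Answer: -2240719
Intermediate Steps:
Function('O')(M) = Add(-8, Mul(4, M)) (Function('O')(M) = Mul(4, Add(M, Mul(-1, 2))) = Mul(4, Add(M, -2)) = Mul(4, Add(-2, M)) = Add(-8, Mul(4, M)))
Function('E')(N) = Mul(Add(61, N), Add(N, Mul(N, Add(-8, Mul(4, N))))) (Function('E')(N) = Mul(Add(N, Mul(Add(N, 0), Add(-8, Mul(4, N)))), Add(N, 61)) = Mul(Add(N, Mul(N, Add(-8, Mul(4, N)))), Add(61, N)) = Mul(Add(61, N), Add(N, Mul(N, Add(-8, Mul(4, N))))))
Add(Mul(-1, 2383), Mul(-1, Function('E')(67))) = Add(Mul(-1, 2383), Mul(-1, Mul(67, Add(-427, Mul(4, Pow(67, 2)), Mul(237, 67))))) = Add(-2383, Mul(-1, Mul(67, Add(-427, Mul(4, 4489), 15879)))) = Add(-2383, Mul(-1, Mul(67, Add(-427, 17956, 15879)))) = Add(-2383, Mul(-1, Mul(67, 33408))) = Add(-2383, Mul(-1, 2238336)) = Add(-2383, -2238336) = -2240719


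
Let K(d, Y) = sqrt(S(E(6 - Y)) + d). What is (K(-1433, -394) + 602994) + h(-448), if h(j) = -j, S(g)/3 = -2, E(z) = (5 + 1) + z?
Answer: 603442 + I*sqrt(1439) ≈ 6.0344e+5 + 37.934*I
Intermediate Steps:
E(z) = 6 + z
S(g) = -6 (S(g) = 3*(-2) = -6)
K(d, Y) = sqrt(-6 + d)
(K(-1433, -394) + 602994) + h(-448) = (sqrt(-6 - 1433) + 602994) - 1*(-448) = (sqrt(-1439) + 602994) + 448 = (I*sqrt(1439) + 602994) + 448 = (602994 + I*sqrt(1439)) + 448 = 603442 + I*sqrt(1439)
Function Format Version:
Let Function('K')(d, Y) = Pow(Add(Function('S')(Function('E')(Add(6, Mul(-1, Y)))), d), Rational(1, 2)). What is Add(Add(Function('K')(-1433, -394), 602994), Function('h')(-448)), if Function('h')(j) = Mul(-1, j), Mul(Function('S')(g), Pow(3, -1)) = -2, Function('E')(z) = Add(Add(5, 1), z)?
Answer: Add(603442, Mul(I, Pow(1439, Rational(1, 2)))) ≈ Add(6.0344e+5, Mul(37.934, I))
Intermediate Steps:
Function('E')(z) = Add(6, z)
Function('S')(g) = -6 (Function('S')(g) = Mul(3, -2) = -6)
Function('K')(d, Y) = Pow(Add(-6, d), Rational(1, 2))
Add(Add(Function('K')(-1433, -394), 602994), Function('h')(-448)) = Add(Add(Pow(Add(-6, -1433), Rational(1, 2)), 602994), Mul(-1, -448)) = Add(Add(Pow(-1439, Rational(1, 2)), 602994), 448) = Add(Add(Mul(I, Pow(1439, Rational(1, 2))), 602994), 448) = Add(Add(602994, Mul(I, Pow(1439, Rational(1, 2)))), 448) = Add(603442, Mul(I, Pow(1439, Rational(1, 2))))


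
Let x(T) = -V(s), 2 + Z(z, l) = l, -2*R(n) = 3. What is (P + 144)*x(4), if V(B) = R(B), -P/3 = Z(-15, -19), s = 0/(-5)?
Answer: 621/2 ≈ 310.50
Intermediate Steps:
R(n) = -3/2 (R(n) = -1/2*3 = -3/2)
Z(z, l) = -2 + l
s = 0 (s = 0*(-1/5) = 0)
P = 63 (P = -3*(-2 - 19) = -3*(-21) = 63)
V(B) = -3/2
x(T) = 3/2 (x(T) = -1*(-3/2) = 3/2)
(P + 144)*x(4) = (63 + 144)*(3/2) = 207*(3/2) = 621/2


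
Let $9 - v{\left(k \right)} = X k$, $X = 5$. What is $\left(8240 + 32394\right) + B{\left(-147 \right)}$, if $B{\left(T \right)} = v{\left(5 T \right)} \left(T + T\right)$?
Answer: $-1042462$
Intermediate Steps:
$v{\left(k \right)} = 9 - 5 k$
$B{\left(T \right)} = 2 T \left(9 - 25 T\right)$ ($B{\left(T \right)} = \left(9 - 5 \cdot 5 T\right) \left(T + T\right) = \left(9 - 25 T\right) 2 T = 2 T \left(9 - 25 T\right)$)
$\left(8240 + 32394\right) + B{\left(-147 \right)} = \left(8240 + 32394\right) + 2 \left(-147\right) \left(9 - -3675\right) = 40634 + 2 \left(-147\right) \left(9 + 3675\right) = 40634 + 2 \left(-147\right) 3684 = 40634 - 1083096 = -1042462$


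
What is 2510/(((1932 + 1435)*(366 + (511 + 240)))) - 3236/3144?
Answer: -3040626791/2956098054 ≈ -1.0286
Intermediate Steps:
2510/(((1932 + 1435)*(366 + (511 + 240)))) - 3236/3144 = 2510/((3367*(366 + 751))) - 3236*1/3144 = 2510/((3367*1117)) - 809/786 = 2510/3760939 - 809/786 = -3040626791/2956098054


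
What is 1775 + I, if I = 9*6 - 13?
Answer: 1816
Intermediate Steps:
I = 41 (I = 54 - 13 = 41)
1775 + I = 1775 + 41 = 1816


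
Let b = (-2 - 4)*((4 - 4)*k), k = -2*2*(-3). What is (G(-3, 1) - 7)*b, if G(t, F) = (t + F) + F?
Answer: 0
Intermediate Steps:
k = 12 (k = -4*(-3) = 12)
G(t, F) = t + 2*F (G(t, F) = (F + t) + F = t + 2*F)
b = 0 (b = (-2 - 4)*((4 - 4)*12) = -0*12 = -6*0 = 0)
(G(-3, 1) - 7)*b = ((-3 + 2*1) - 7)*0 = ((-3 + 2) - 7)*0 = (-1 - 7)*0 = -8*0 = 0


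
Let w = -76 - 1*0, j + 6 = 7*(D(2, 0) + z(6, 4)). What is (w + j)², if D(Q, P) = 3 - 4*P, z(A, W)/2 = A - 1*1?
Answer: 81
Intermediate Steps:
z(A, W) = -2 + 2*A (z(A, W) = 2*(A - 1*1) = 2*(A - 1) = 2*(-1 + A) = -2 + 2*A)
j = 85 (j = -6 + 7*((3 - 4*0) + (-2 + 2*6)) = -6 + 7*((3 + 0) + (-2 + 12)) = -6 + 7*(3 + 10) = -6 + 7*13 = -6 + 91 = 85)
w = -76 (w = -76 + 0 = -76)
(w + j)² = (-76 + 85)² = 9² = 81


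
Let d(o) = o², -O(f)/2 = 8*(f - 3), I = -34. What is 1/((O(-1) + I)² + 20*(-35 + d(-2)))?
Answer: 1/280 ≈ 0.0035714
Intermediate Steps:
O(f) = 48 - 16*f (O(f) = -16*(f - 3) = -16*(-3 + f) = -2*(-24 + 8*f) = 48 - 16*f)
1/((O(-1) + I)² + 20*(-35 + d(-2))) = 1/(((48 - 16*(-1)) - 34)² + 20*(-35 + (-2)²)) = 1/(((48 + 16) - 34)² + 20*(-35 + 4)) = 1/((64 - 34)² + 20*(-31)) = 1/(30² - 620) = 1/(900 - 620) = 1/280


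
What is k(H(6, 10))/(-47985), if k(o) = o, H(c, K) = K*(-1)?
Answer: 2/9597 ≈ 0.00020840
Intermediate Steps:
H(c, K) = -K
k(H(6, 10))/(-47985) = -1*10/(-47985) = -10*(-1/47985) = 2/9597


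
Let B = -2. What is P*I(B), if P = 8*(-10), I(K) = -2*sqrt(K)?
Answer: 160*I*sqrt(2) ≈ 226.27*I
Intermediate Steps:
P = -80
P*I(B) = -(-160)*sqrt(-2) = -(-160)*I*sqrt(2) = 160*I*sqrt(2)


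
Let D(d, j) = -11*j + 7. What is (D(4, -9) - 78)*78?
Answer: 2184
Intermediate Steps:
D(d, j) = 7 - 11*j
(D(4, -9) - 78)*78 = ((7 - 11*(-9)) - 78)*78 = ((7 + 99) - 78)*78 = (106 - 78)*78 = 28*78 = 2184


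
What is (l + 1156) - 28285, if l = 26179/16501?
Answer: -447629450/16501 ≈ -27127.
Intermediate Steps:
l = 26179/16501 (l = 26179*(1/16501) = 26179/16501 ≈ 1.5865)
(l + 1156) - 28285 = (26179/16501 + 1156) - 28285 = 19101335/16501 - 28285 = -447629450/16501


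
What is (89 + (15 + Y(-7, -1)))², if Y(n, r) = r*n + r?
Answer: 12100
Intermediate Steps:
Y(n, r) = r + n*r (Y(n, r) = n*r + r = r + n*r)
(89 + (15 + Y(-7, -1)))² = (89 + (15 - (1 - 7)))² = (89 + (15 - 1*(-6)))² = (89 + (15 + 6))² = (89 + 21)² = 110² = 12100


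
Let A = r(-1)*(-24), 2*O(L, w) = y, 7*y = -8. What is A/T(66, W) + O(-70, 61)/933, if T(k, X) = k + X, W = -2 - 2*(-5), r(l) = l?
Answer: 78224/241647 ≈ 0.32371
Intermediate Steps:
y = -8/7 (y = (1/7)*(-8) = -8/7 ≈ -1.1429)
W = 8 (W = -2 + 10 = 8)
T(k, X) = X + k
O(L, w) = -4/7 (O(L, w) = (1/2)*(-8/7) = -4/7)
A = 24 (A = -1*(-24) = 24)
A/T(66, W) + O(-70, 61)/933 = 24/(8 + 66) - 4/7/933 = 24/74 - 4/7*1/933 = 24*(1/74) - 4/6531 = 12/37 - 4/6531 = 78224/241647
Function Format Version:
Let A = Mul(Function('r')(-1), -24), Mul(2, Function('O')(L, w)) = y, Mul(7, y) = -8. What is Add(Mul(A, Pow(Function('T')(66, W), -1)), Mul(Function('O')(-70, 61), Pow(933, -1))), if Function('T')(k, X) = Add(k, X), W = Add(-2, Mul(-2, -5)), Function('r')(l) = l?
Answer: Rational(78224, 241647) ≈ 0.32371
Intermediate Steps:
y = Rational(-8, 7) (y = Mul(Rational(1, 7), -8) = Rational(-8, 7) ≈ -1.1429)
W = 8 (W = Add(-2, 10) = 8)
Function('T')(k, X) = Add(X, k)
Function('O')(L, w) = Rational(-4, 7) (Function('O')(L, w) = Mul(Rational(1, 2), Rational(-8, 7)) = Rational(-4, 7))
A = 24 (A = Mul(-1, -24) = 24)
Add(Mul(A, Pow(Function('T')(66, W), -1)), Mul(Function('O')(-70, 61), Pow(933, -1))) = Add(Mul(24, Pow(Add(8, 66), -1)), Mul(Rational(-4, 7), Pow(933, -1))) = Add(Mul(24, Pow(74, -1)), Mul(Rational(-4, 7), Rational(1, 933))) = Add(Mul(24, Rational(1, 74)), Rational(-4, 6531)) = Add(Rational(12, 37), Rational(-4, 6531)) = Rational(78224, 241647)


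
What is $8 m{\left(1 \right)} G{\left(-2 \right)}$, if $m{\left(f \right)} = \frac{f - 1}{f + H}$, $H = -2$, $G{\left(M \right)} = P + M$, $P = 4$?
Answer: $0$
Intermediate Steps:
$G{\left(M \right)} = 4 + M$
$m{\left(f \right)} = \frac{-1 + f}{-2 + f}$ ($m{\left(f \right)} = \frac{f - 1}{f - 2} = \frac{-1 + f}{-2 + f}$)
$8 m{\left(1 \right)} G{\left(-2 \right)} = 8 \frac{-1 + 1}{-2 + 1} \left(4 - 2\right) = 8 \frac{1}{-1} \cdot 0 \cdot 2 = 8 \left(\left(-1\right) 0\right) 2 = 8 \cdot 0 \cdot 2 = 0 \cdot 2 = 0$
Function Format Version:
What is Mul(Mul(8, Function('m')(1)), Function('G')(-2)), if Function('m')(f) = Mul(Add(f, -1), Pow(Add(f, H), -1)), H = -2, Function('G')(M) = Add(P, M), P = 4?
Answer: 0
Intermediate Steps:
Function('G')(M) = Add(4, M)
Function('m')(f) = Mul(Pow(Add(-2, f), -1), Add(-1, f)) (Function('m')(f) = Mul(Add(f, -1), Pow(Add(f, -2), -1)) = Mul(Add(-1, f), Pow(Add(-2, f), -1)) = Mul(Pow(Add(-2, f), -1), Add(-1, f)))
Mul(Mul(8, Function('m')(1)), Function('G')(-2)) = Mul(Mul(8, Mul(Pow(Add(-2, 1), -1), Add(-1, 1))), Add(4, -2)) = Mul(Mul(8, Mul(Pow(-1, -1), 0)), 2) = Mul(Mul(8, Mul(-1, 0)), 2) = Mul(Mul(8, 0), 2) = Mul(0, 2) = 0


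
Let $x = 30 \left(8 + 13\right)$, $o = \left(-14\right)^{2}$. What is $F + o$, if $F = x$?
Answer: $826$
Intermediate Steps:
$o = 196$
$x = 630$ ($x = 30 \cdot 21 = 630$)
$F = 630$
$F + o = 630 + 196 = 826$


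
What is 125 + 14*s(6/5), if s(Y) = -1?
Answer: 111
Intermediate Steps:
125 + 14*s(6/5) = 125 + 14*(-1) = 125 - 14 = 111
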